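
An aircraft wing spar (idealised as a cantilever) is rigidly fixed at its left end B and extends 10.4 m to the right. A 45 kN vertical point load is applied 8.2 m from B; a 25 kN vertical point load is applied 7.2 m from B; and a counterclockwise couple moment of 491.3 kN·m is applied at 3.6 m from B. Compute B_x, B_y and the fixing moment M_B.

ΣF_x = 0: B_x = 0.
ΣF_y = 0: B_y − 45 − 25 = 0 → B_y = 70.00 kN.
ΣM about B: M_B − 45·8.2 − 25·7.2 + 491.3 = 0 → M_B = 57.70 kN·m.

B_x = 0, B_y = 70.00 kN, M_B = 57.70 kN·m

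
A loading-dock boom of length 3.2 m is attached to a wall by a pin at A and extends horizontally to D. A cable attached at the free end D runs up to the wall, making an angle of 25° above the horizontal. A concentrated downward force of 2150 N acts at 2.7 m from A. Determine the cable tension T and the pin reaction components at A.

T = 4292 N, A_x = 3890 N, A_y = 335.9 N

ΣM about A: T·sin25°·3.2 − 2150·2.7 = 0 → T = 5805/(3.2·0.422618) = 4292.44 ≈ 4292 N.
ΣF_x = 0: A_x − T·cos25° = 0 → A_x = 4292.44 × 0.906308 = 3890 N.
ΣF_y = 0: A_y + T·sin25° − 2150 = 0 → A_y = 2150 − 4292.44 × 0.422618 = 335.9 N.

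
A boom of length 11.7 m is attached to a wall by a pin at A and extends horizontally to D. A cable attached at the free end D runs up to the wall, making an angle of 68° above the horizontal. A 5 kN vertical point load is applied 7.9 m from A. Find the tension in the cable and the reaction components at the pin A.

T = 3.641 kN, A_x = 1.364 kN, A_y = 1.624 kN

ΣM about A: T·sin68°·11.7 − 5·7.9 = 0 → T = 39.5/(11.7·0.927184) = 3.64121 ≈ 3.641 kN.
ΣF_x = 0: A_x − T·cos68° = 0 → A_x = 3.64121 × 0.374607 = 1.364 kN.
ΣF_y = 0: A_y + T·sin68° − 5 = 0 → A_y = 5 − 3.64121 × 0.927184 = 1.624 kN.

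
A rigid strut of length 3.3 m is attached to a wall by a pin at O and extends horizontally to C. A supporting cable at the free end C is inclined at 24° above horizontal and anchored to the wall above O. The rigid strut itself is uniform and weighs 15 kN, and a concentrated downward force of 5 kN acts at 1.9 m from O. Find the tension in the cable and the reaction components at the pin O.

ΣM about O: T·sin24°·3.3 − 15·1.65 − 5·1.9 = 0 → T = 34.25/(3.3·0.406737) = 25.5172 ≈ 25.52 kN.
ΣF_x = 0: O_x − T·cos24° = 0 → O_x = 25.5172 × 0.913545 = 23.31 kN.
ΣF_y = 0: O_y + T·sin24° − 15 − 5 = 0 → O_y = 20 − 25.5172 × 0.406737 = 9.621 kN.

T = 25.52 kN, O_x = 23.31 kN, O_y = 9.621 kN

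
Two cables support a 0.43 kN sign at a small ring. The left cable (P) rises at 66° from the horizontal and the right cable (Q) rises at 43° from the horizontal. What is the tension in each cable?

ΣF_x = 0: −T_P·cos66° + T_Q·cos43° = 0 → T_Q = 0.556142·T_P.
ΣF_y = 0: T_P·sin66° + T_Q·sin43° = 0.43.
Substitute: T_P·(0.913545 + 0.556142·0.681998) = 0.43 → T_P = 0.332603 ≈ 0.3326 kN.
Then T_Q = 0.556142 × 0.332603 = 0.1850 kN.

T_P = 0.3326 kN, T_Q = 0.1850 kN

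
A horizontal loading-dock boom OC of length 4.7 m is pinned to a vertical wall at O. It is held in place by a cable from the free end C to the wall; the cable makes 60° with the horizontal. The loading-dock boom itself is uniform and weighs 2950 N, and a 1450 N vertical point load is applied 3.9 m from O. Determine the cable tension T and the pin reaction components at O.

ΣM about O: T·sin60°·4.7 − 2950·2.35 − 1450·3.9 = 0 → T = 12587.5/(4.7·0.866025) = 3092.51 ≈ 3093 N.
ΣF_x = 0: O_x − T·cos60° = 0 → O_x = 3092.51 × 0.5 = 1546 N.
ΣF_y = 0: O_y + T·sin60° − 2950 − 1450 = 0 → O_y = 4400 − 3092.51 × 0.866025 = 1722 N.

T = 3093 N, O_x = 1546 N, O_y = 1722 N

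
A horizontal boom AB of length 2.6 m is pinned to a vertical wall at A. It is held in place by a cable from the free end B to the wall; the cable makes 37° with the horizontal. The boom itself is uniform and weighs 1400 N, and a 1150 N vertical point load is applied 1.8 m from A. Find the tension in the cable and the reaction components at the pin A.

ΣM about A: T·sin37°·2.6 − 1400·1.3 − 1150·1.8 = 0 → T = 3890/(2.6·0.601815) = 2486.07 ≈ 2486 N.
ΣF_x = 0: A_x − T·cos37° = 0 → A_x = 2486.07 × 0.798636 = 1985 N.
ΣF_y = 0: A_y + T·sin37° − 1400 − 1150 = 0 → A_y = 2550 − 2486.07 × 0.601815 = 1054 N.

T = 2486 N, A_x = 1985 N, A_y = 1054 N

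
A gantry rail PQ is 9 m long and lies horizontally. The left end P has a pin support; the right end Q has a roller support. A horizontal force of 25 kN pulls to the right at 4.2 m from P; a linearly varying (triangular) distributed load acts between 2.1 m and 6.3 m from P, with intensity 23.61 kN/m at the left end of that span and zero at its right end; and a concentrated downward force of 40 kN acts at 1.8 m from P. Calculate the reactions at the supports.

P_x = -25.00 kN, P_y = 62.30 kN, Q_y = 27.28 kN

Resultant of the triangular load: ½ × 23.61 × 4.2 = 49.581 kN, acting at 3.5 m from P (one-third of the span from the peak).
ΣM about P: Q_y·9 − (½·23.61·4.2)·3.5 − 40·1.8 = 0 → Q_y = 245.5335/9 = 27.2815 ≈ 27.28 kN.
ΣF_y = 0: P_y + 27.2815 − ½·23.61·4.2 − 40 = 0 → P_y = 62.30 kN.
ΣF_x = 0: P_x + 25 = 0 → P_x = -25.00 kN.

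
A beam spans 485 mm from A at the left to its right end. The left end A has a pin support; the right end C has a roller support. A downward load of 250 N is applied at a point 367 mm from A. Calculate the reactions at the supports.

A_x = 0, A_y = 60.82 N, C_y = 189.2 N

Taking moments about A: C_y·485 − 250·367 = 0 → C_y = 91750/485 = 189.175 ≈ 189.2 N.
ΣF_y = 0: A_y + 189.175 − 250 = 0 → A_y = 60.82 N.
ΣF_x = 0: no horizontal applied forces, so A_x = 0.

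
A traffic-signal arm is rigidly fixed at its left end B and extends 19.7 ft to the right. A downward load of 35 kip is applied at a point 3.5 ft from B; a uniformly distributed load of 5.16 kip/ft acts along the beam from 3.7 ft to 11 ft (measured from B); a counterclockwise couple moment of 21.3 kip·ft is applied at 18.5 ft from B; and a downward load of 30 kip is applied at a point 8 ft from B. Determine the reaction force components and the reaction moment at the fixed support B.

Resultant of the distributed load: 5.16 × 7.3 = 37.668 kip at 7.35 ft from B.
ΣF_x = 0: B_x = 0.
ΣF_y = 0: B_y − 35 − 5.16·7.3 − 30 = 0 → B_y = 102.7 kip.
ΣM about B: M_B − 35·3.5 − (5.16·7.3)·7.35 + 21.3 − 30·8 = 0 → M_B = 618.1 kip·ft.

B_x = 0, B_y = 102.7 kip, M_B = 618.1 kip·ft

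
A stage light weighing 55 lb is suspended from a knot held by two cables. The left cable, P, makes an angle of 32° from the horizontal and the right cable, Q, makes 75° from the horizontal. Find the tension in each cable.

T_P = 14.89 lb, T_Q = 48.77 lb

ΣF_x = 0: −T_P·cos32° + T_Q·cos75° = 0 → T_Q = 3.27661·T_P.
ΣF_y = 0: T_P·sin32° + T_Q·sin75° = 55.
Substitute: T_P·(0.529919 + 3.27661·0.965926) = 55 → T_P = 14.8855 ≈ 14.89 lb.
Then T_Q = 3.27661 × 14.8855 = 48.77 lb.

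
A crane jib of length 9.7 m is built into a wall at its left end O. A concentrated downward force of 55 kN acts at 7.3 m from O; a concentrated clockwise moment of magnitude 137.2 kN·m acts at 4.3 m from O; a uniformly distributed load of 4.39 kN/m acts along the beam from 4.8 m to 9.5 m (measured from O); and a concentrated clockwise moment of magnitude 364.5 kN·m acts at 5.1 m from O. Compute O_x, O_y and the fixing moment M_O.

O_x = 0, O_y = 75.63 kN, M_O = 1051 kN·m

Resultant of the distributed load: 4.39 × 4.7 = 20.633 kN at 7.15 m from O.
ΣF_x = 0: O_x = 0.
ΣF_y = 0: O_y − 55 − 4.39·4.7 = 0 → O_y = 75.63 kN.
ΣM about O: M_O − 55·7.3 − 137.2 − (4.39·4.7)·7.15 − 364.5 = 0 → M_O = 1051 kN·m.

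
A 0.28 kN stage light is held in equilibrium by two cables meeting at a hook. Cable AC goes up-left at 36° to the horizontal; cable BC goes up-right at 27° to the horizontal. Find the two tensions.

ΣF_x = 0: −T_AC·cos36° + T_BC·cos27° = 0 → T_BC = 0.907981·T_AC.
ΣF_y = 0: T_AC·sin36° + T_BC·sin27° = 0.28.
Substitute: T_AC·(0.587785 + 0.907981·0.45399) = 0.28 → T_AC = 0.2800 kN.
Then T_BC = 0.907981 × 0.28 = 0.2542 kN.

T_AC = 0.2800 kN, T_BC = 0.2542 kN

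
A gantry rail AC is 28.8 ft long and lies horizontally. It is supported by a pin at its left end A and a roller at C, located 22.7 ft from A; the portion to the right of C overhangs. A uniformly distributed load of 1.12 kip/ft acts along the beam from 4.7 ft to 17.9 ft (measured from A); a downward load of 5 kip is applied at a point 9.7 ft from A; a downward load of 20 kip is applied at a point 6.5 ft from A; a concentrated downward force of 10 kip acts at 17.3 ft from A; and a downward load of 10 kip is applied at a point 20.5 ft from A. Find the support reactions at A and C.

A_x = 0, A_y = 27.91 kip, C_y = 31.87 kip

Resultant of the distributed load: 1.12 × 13.2 = 14.784 kip at 11.3 ft from A.
ΣM about A: C_y·22.7 − (1.12·13.2)·11.3 − 5·9.7 − 20·6.5 − 10·17.3 − 10·20.5 = 0 → C_y = 723.5592/22.7 = 31.8749 ≈ 31.87 kip.
ΣF_y = 0: A_y + 31.8749 − 1.12·13.2 − 5 − 20 − 10 − 10 = 0 → A_y = 27.91 kip.
ΣF_x = 0: no horizontal applied forces, so A_x = 0.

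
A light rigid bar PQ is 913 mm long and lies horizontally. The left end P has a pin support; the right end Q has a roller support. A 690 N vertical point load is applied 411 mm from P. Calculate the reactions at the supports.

Taking moments about P: Q_y·913 − 690·411 = 0 → Q_y = 283590/913 = 310.613 ≈ 310.6 N.
ΣF_y = 0: P_y + 310.613 − 690 = 0 → P_y = 379.4 N.
ΣF_x = 0: no horizontal applied forces, so P_x = 0.

P_x = 0, P_y = 379.4 N, Q_y = 310.6 N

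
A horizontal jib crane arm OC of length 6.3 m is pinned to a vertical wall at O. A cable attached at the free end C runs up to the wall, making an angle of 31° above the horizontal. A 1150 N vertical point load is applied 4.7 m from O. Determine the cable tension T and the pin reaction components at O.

ΣM about O: T·sin31°·6.3 − 1150·4.7 = 0 → T = 5405/(6.3·0.515038) = 1665.77 ≈ 1666 N.
ΣF_x = 0: O_x − T·cos31° = 0 → O_x = 1665.77 × 0.857167 = 1428 N.
ΣF_y = 0: O_y + T·sin31° − 1150 = 0 → O_y = 1150 − 1665.77 × 0.515038 = 292.1 N.

T = 1666 N, O_x = 1428 N, O_y = 292.1 N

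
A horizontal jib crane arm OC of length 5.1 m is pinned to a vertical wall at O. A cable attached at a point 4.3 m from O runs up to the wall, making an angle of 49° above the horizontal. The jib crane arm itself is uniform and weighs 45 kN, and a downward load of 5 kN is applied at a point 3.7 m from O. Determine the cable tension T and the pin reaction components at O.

ΣM about O: T·sin49°·4.3 − 45·2.55 − 5·3.7 = 0 → T = 133.25/(4.3·0.75471) = 41.06 kN.
ΣF_x = 0: O_x − T·cos49° = 0 → O_x = 41.06 × 0.656059 = 26.94 kN.
ΣF_y = 0: O_y + T·sin49° − 45 − 5 = 0 → O_y = 50 − 41.06 × 0.75471 = 19.01 kN.

T = 41.06 kN, O_x = 26.94 kN, O_y = 19.01 kN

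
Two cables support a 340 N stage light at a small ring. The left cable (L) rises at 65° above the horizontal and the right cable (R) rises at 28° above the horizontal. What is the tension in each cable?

ΣF_x = 0: −T_L·cos65° + T_R·cos28° = 0 → T_R = 0.478645·T_L.
ΣF_y = 0: T_L·sin65° + T_R·sin28° = 340.
Substitute: T_L·(0.906308 + 0.478645·0.469472) = 340 → T_L = 300.614 ≈ 300.6 N.
Then T_R = 0.478645 × 300.614 = 143.9 N.

T_L = 300.6 N, T_R = 143.9 N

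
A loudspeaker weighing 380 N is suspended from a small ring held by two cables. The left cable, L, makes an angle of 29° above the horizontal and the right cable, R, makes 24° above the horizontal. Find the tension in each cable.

T_L = 434.7 N, T_R = 416.2 N

ΣF_x = 0: −T_L·cos29° + T_R·cos24° = 0 → T_R = 0.95739·T_L.
ΣF_y = 0: T_L·sin29° + T_R·sin24° = 380.
Substitute: T_L·(0.48481 + 0.95739·0.406737) = 380 → T_L = 434.675 ≈ 434.7 N.
Then T_R = 0.95739 × 434.675 = 416.2 N.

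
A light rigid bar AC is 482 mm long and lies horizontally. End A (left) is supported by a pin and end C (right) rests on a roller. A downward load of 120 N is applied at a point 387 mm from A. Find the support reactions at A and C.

A_x = 0, A_y = 23.65 N, C_y = 96.35 N

Moments about A: C_y·482 − 120·387 = 0 → C_y = 46440/482 = 96.3485 ≈ 96.35 N.
ΣF_y = 0: A_y + 96.3485 − 120 = 0 → A_y = 23.65 N.
ΣF_x = 0: no horizontal applied forces, so A_x = 0.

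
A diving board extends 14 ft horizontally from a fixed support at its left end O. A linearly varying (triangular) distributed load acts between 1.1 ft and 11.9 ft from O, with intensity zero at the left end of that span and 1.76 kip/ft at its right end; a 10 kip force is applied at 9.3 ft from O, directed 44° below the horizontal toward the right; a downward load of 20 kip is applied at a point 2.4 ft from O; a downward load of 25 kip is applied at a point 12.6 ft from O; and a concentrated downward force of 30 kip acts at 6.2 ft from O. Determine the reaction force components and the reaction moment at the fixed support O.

O_x = -7.193 kip, O_y = 91.45 kip, M_O = 692.5 kip·ft

Resultant of the triangular load: ½ × 1.76 × 10.8 = 9.504 kip, acting at 8.3 ft from O (one-third of the span from the peak).
ΣF_x = 0: O_x + 10·cos44° = 0 → O_x = -7.193 kip.
ΣF_y = 0: O_y − ½·1.76·10.8 − 10·sin44° − 20 − 25 − 30 = 0 → O_y = 91.45 kip.
ΣM about O: M_O − (½·1.76·10.8)·8.3 − 10·sin44°·9.3 − 20·2.4 − 25·12.6 − 30·6.2 = 0 → M_O = 692.5 kip·ft.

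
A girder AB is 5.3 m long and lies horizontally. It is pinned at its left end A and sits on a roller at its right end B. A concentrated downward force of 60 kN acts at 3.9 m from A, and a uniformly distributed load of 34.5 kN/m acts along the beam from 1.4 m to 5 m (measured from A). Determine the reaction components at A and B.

A_x = 0, A_y = 65.06 kN, B_y = 119.1 kN

Resultant of the distributed load: 34.5 × 3.6 = 124.2 kN at 3.2 m from A.
ΣM about A: B_y·5.3 − 60·3.9 − (34.5·3.6)·3.2 = 0 → B_y = 631.44/5.3 = 119.14 ≈ 119.1 kN.
ΣF_y = 0: A_y + 119.14 − 60 − 34.5·3.6 = 0 → A_y = 65.06 kN.
ΣF_x = 0: no horizontal applied forces, so A_x = 0.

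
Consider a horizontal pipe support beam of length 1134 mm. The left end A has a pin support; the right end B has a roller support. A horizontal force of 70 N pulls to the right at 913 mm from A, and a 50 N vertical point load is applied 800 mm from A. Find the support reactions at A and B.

A_x = -70.00 N, A_y = 14.73 N, B_y = 35.27 N

Moments about A: B_y·1134 − 50·800 = 0 → B_y = 40000/1134 = 35.2734 ≈ 35.27 N.
ΣF_y = 0: A_y + 35.2734 − 50 = 0 → A_y = 14.73 N.
ΣF_x = 0: A_x + 70 = 0 → A_x = -70.00 N.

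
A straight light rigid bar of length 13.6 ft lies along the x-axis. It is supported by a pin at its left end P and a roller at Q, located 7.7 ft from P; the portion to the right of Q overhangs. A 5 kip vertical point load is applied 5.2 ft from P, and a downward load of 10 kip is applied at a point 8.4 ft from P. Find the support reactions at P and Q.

P_x = 0, P_y = 0.7143 kip, Q_y = 14.29 kip

ΣM about P: Q_y·7.7 − 5·5.2 − 10·8.4 = 0 → Q_y = 110/7.7 = 14.2857 ≈ 14.29 kip.
ΣF_y = 0: P_y + 14.2857 − 5 − 10 = 0 → P_y = 0.7143 kip.
ΣF_x = 0: no horizontal applied forces, so P_x = 0.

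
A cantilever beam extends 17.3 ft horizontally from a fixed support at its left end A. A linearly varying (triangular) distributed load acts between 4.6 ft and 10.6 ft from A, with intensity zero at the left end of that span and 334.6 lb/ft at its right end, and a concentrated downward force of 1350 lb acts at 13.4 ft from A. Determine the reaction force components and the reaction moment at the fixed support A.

A_x = 0, A_y = 2354 lb, M_A = 26720 lb·ft

Resultant of the triangular load: ½ × 334.6 × 6 = 1003.8 lb, acting at 8.6 ft from A (one-third of the span from the peak).
ΣF_x = 0: A_x = 0.
ΣF_y = 0: A_y − ½·334.6·6 − 1350 = 0 → A_y = 2354 lb.
ΣM about A: M_A − (½·334.6·6)·8.6 − 1350·13.4 = 0 → M_A = 26720 lb·ft.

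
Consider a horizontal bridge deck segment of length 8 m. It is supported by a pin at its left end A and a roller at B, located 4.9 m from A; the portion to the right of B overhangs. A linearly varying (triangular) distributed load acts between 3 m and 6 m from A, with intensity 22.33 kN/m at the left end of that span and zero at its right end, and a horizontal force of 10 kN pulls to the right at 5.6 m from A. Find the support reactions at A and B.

A_x = -10.00 kN, A_y = 6.152 kN, B_y = 27.34 kN

Resultant of the triangular load: ½ × 22.33 × 3 = 33.495 kN, acting at 4 m from A (one-third of the span from the peak).
Taking moments about A: B_y·4.9 − (½·22.33·3)·4 = 0 → B_y = 133.98/4.9 = 27.3429 ≈ 27.34 kN.
ΣF_y = 0: A_y + 27.3429 − ½·22.33·3 = 0 → A_y = 6.152 kN.
ΣF_x = 0: A_x + 10 = 0 → A_x = -10.00 kN.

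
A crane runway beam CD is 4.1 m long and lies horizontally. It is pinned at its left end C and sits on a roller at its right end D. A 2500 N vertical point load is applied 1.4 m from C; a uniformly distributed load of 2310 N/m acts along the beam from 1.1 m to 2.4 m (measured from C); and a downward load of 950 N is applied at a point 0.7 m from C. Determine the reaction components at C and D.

Resultant of the distributed load: 2310 × 1.3 = 3003 N at 1.75 m from C.
Moments about C: D_y·4.1 − 2500·1.4 − (2310·1.3)·1.75 − 950·0.7 = 0 → D_y = 9420.25/4.1 = 2297.62 ≈ 2298 N.
ΣF_y = 0: C_y + 2297.62 − 2500 − 2310·1.3 − 950 = 0 → C_y = 4155 N.
ΣF_x = 0: no horizontal applied forces, so C_x = 0.

C_x = 0, C_y = 4155 N, D_y = 2298 N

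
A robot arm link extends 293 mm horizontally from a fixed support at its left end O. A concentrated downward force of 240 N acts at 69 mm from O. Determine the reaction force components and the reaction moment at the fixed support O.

O_x = 0, O_y = 240.0 N, M_O = 16560 N·mm

ΣF_x = 0: O_x = 0.
ΣF_y = 0: O_y − 240 = 0 → O_y = 240.0 N.
ΣM about O: M_O − 240·69 = 0 → M_O = 16560 N·mm.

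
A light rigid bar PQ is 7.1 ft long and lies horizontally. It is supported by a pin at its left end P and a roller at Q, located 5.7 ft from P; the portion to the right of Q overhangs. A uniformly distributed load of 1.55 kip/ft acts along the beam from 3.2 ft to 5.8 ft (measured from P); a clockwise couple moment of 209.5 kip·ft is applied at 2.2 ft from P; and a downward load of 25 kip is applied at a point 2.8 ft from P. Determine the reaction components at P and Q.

Resultant of the distributed load: 1.55 × 2.6 = 4.03 kip at 4.5 ft from P.
Taking moments about P: Q_y·5.7 − (1.55·2.6)·4.5 − 209.5 − 25·2.8 = 0 → Q_y = 297.635/5.7 = 52.2167 ≈ 52.22 kip.
ΣF_y = 0: P_y + 52.2167 − 1.55·2.6 − 25 = 0 → P_y = -23.19 kip.
ΣF_x = 0: no horizontal applied forces, so P_x = 0.

P_x = 0, P_y = -23.19 kip, Q_y = 52.22 kip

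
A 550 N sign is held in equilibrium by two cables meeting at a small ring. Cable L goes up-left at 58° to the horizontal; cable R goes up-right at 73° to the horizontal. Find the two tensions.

T_L = 213.1 N, T_R = 386.2 N

ΣF_x = 0: −T_L·cos58° + T_R·cos73° = 0 → T_R = 1.81248·T_L.
ΣF_y = 0: T_L·sin58° + T_R·sin73° = 550.
Substitute: T_L·(0.848048 + 1.81248·0.956305) = 550 → T_L = 213.068 ≈ 213.1 N.
Then T_R = 1.81248 × 213.068 = 386.2 N.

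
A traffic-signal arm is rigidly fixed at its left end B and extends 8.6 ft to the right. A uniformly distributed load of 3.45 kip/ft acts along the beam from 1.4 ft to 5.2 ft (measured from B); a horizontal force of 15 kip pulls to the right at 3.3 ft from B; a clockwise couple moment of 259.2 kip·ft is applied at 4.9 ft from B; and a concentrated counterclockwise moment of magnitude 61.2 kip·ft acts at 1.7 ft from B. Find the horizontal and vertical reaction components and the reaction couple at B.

B_x = -15.00 kip, B_y = 13.11 kip, M_B = 241.3 kip·ft

Resultant of the distributed load: 3.45 × 3.8 = 13.11 kip at 3.3 ft from B.
ΣF_x = 0: B_x + 15 = 0 → B_x = -15.00 kip.
ΣF_y = 0: B_y − 3.45·3.8 = 0 → B_y = 13.11 kip.
ΣM about B: M_B − (3.45·3.8)·3.3 − 259.2 + 61.2 = 0 → M_B = 241.3 kip·ft.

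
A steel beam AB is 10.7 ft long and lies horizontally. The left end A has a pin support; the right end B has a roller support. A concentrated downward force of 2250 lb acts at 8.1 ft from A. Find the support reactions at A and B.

A_x = 0, A_y = 546.7 lb, B_y = 1703 lb

ΣM about A: B_y·10.7 − 2250·8.1 = 0 → B_y = 18225/10.7 = 1703.27 ≈ 1703 lb.
ΣF_y = 0: A_y + 1703.27 − 2250 = 0 → A_y = 546.7 lb.
ΣF_x = 0: no horizontal applied forces, so A_x = 0.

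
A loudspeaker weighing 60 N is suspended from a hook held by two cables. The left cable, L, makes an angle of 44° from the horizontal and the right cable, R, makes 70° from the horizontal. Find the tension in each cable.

T_L = 22.46 N, T_R = 47.24 N

ΣF_x = 0: −T_L·cos44° + T_R·cos70° = 0 → T_R = 2.10321·T_L.
ΣF_y = 0: T_L·sin44° + T_R·sin70° = 60.
Substitute: T_L·(0.694658 + 2.10321·0.939693) = 60 → T_L = 22.4632 ≈ 22.46 N.
Then T_R = 2.10321 × 22.4632 = 47.24 N.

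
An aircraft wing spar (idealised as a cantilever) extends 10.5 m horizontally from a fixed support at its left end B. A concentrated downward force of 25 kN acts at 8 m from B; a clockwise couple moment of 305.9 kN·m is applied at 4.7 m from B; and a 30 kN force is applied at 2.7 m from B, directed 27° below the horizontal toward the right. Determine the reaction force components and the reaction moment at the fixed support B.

ΣF_x = 0: B_x + 30·cos27° = 0 → B_x = -26.73 kN.
ΣF_y = 0: B_y − 25 − 30·sin27° = 0 → B_y = 38.62 kN.
ΣM about B: M_B − 25·8 − 305.9 − 30·sin27°·2.7 = 0 → M_B = 542.7 kN·m.

B_x = -26.73 kN, B_y = 38.62 kN, M_B = 542.7 kN·m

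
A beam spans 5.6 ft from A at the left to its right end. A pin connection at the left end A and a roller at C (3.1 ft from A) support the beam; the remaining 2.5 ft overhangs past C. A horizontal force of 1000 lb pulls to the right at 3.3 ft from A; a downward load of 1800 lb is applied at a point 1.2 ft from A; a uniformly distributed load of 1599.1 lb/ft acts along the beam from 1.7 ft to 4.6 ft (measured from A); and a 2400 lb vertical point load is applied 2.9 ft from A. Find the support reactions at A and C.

Resultant of the distributed load: 1599.1 × 2.9 = 4637.39 lb at 3.15 ft from A.
Taking moments about A: C_y·3.1 − 1800·1.2 − (1599.1·2.9)·3.15 − 2400·2.9 = 0 → C_y = 23727.7785/3.1 = 7654.12 ≈ 7654 lb.
ΣF_y = 0: A_y + 7654.12 − 1800 − 1599.1·2.9 − 2400 = 0 → A_y = 1183 lb.
ΣF_x = 0: A_x + 1000 = 0 → A_x = -1000 lb.

A_x = -1000 lb, A_y = 1183 lb, C_y = 7654 lb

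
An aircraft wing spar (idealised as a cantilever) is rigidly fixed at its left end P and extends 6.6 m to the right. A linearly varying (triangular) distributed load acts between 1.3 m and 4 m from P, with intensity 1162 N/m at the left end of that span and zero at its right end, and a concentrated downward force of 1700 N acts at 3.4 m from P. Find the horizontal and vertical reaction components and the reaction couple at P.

Resultant of the triangular load: ½ × 1162 × 2.7 = 1568.7 N, acting at 2.2 m from P (one-third of the span from the peak).
ΣF_x = 0: P_x = 0.
ΣF_y = 0: P_y − ½·1162·2.7 − 1700 = 0 → P_y = 3269 N.
ΣM about P: M_P − (½·1162·2.7)·2.2 − 1700·3.4 = 0 → M_P = 9231 N·m.

P_x = 0, P_y = 3269 N, M_P = 9231 N·m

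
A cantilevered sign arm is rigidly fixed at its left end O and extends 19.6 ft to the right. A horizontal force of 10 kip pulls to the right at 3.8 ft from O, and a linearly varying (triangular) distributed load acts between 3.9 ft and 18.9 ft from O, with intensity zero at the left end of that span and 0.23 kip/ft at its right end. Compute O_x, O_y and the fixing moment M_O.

O_x = -10.00 kip, O_y = 1.725 kip, M_O = 23.98 kip·ft

Resultant of the triangular load: ½ × 0.23 × 15 = 1.725 kip, acting at 13.9 ft from O (one-third of the span from the peak).
ΣF_x = 0: O_x + 10 = 0 → O_x = -10.00 kip.
ΣF_y = 0: O_y − ½·0.23·15 = 0 → O_y = 1.725 kip.
ΣM about O: M_O − (½·0.23·15)·13.9 = 0 → M_O = 23.98 kip·ft.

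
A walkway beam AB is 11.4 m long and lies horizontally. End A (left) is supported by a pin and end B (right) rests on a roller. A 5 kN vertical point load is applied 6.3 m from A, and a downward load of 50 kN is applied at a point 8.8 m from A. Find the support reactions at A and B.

Moments about A: B_y·11.4 − 5·6.3 − 50·8.8 = 0 → B_y = 471.5/11.4 = 41.3596 ≈ 41.36 kN.
ΣF_y = 0: A_y + 41.3596 − 5 − 50 = 0 → A_y = 13.64 kN.
ΣF_x = 0: no horizontal applied forces, so A_x = 0.

A_x = 0, A_y = 13.64 kN, B_y = 41.36 kN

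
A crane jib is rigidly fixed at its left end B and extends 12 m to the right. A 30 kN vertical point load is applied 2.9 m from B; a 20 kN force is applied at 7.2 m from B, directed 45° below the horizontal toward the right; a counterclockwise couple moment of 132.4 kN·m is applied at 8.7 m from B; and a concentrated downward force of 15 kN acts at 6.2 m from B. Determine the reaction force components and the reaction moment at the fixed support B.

ΣF_x = 0: B_x + 20·cos45° = 0 → B_x = -14.14 kN.
ΣF_y = 0: B_y − 30 − 20·sin45° − 15 = 0 → B_y = 59.14 kN.
ΣM about B: M_B − 30·2.9 − 20·sin45°·7.2 + 132.4 − 15·6.2 = 0 → M_B = 149.4 kN·m.

B_x = -14.14 kN, B_y = 59.14 kN, M_B = 149.4 kN·m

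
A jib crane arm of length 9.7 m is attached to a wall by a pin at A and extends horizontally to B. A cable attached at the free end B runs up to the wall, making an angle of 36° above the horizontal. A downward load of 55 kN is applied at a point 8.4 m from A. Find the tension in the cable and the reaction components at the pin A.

T = 81.03 kN, A_x = 65.56 kN, A_y = 7.371 kN

ΣM about A: T·sin36°·9.7 − 55·8.4 = 0 → T = 462/(9.7·0.587785) = 81.0311 ≈ 81.03 kN.
ΣF_x = 0: A_x − T·cos36° = 0 → A_x = 81.0311 × 0.809017 = 65.56 kN.
ΣF_y = 0: A_y + T·sin36° − 55 = 0 → A_y = 55 − 81.0311 × 0.587785 = 7.371 kN.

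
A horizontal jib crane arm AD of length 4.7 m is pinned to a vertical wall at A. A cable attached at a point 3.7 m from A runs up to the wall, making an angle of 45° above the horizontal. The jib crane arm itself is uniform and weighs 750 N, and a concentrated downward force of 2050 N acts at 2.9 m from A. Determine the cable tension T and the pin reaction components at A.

ΣM about A: T·sin45°·3.7 − 750·2.35 − 2050·2.9 = 0 → T = 7707.5/(3.7·0.707107) = 2945.96 ≈ 2946 N.
ΣF_x = 0: A_x − T·cos45° = 0 → A_x = 2945.96 × 0.707107 = 2083 N.
ΣF_y = 0: A_y + T·sin45° − 750 − 2050 = 0 → A_y = 2800 − 2945.96 × 0.707107 = 716.9 N.

T = 2946 N, A_x = 2083 N, A_y = 716.9 N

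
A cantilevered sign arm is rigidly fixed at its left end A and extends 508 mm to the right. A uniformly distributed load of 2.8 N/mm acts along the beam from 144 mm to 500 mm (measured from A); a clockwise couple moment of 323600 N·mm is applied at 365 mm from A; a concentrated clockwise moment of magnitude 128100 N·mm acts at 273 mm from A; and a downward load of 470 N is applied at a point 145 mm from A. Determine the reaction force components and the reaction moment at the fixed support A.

A_x = 0, A_y = 1467 N, M_A = 840800 N·mm

Resultant of the distributed load: 2.8 × 356 = 996.8 N at 322 mm from A.
ΣF_x = 0: A_x = 0.
ΣF_y = 0: A_y − 2.8·356 − 470 = 0 → A_y = 1467 N.
ΣM about A: M_A − (2.8·356)·322 − 323600 − 128100 − 470·145 = 0 → M_A = 840800 N·mm.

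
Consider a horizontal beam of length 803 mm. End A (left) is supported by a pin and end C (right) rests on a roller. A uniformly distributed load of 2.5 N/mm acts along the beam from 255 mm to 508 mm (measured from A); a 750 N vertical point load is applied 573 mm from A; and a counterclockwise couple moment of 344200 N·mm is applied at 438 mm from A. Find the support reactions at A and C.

Resultant of the distributed load: 2.5 × 253 = 632.5 N at 381.5 mm from A.
Taking moments about A: C_y·803 − (2.5·253)·381.5 − 750·573 + 344200 = 0 → C_y = 326848.75/803 = 407.035 ≈ 407.0 N.
ΣF_y = 0: A_y + 407.035 − 2.5·253 − 750 = 0 → A_y = 975.5 N.
ΣF_x = 0: no horizontal applied forces, so A_x = 0.

A_x = 0, A_y = 975.5 N, C_y = 407.0 N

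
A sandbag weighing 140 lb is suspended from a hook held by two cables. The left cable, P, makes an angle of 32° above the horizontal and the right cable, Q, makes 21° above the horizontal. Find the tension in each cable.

ΣF_x = 0: −T_P·cos32° + T_Q·cos21° = 0 → T_Q = 0.908382·T_P.
ΣF_y = 0: T_P·sin32° + T_Q·sin21° = 140.
Substitute: T_P·(0.529919 + 0.908382·0.358368) = 140 → T_P = 163.656 ≈ 163.7 lb.
Then T_Q = 0.908382 × 163.656 = 148.7 lb.

T_P = 163.7 lb, T_Q = 148.7 lb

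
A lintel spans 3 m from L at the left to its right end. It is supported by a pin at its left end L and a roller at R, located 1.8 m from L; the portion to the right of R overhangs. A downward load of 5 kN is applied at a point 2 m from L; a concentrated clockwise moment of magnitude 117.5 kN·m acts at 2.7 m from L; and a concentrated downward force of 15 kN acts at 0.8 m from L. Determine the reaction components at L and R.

Moments about L: R_y·1.8 − 5·2 − 117.5 − 15·0.8 = 0 → R_y = 139.5/1.8 = 77.50 kN.
ΣF_y = 0: L_y + 77.5 − 5 − 15 = 0 → L_y = -57.50 kN.
ΣF_x = 0: no horizontal applied forces, so L_x = 0.

L_x = 0, L_y = -57.50 kN, R_y = 77.50 kN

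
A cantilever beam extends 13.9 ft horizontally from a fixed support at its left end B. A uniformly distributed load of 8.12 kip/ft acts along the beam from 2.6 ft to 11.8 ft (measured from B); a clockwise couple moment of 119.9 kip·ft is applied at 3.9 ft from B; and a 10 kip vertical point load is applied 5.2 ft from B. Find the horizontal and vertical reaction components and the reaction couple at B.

B_x = 0, B_y = 84.70 kip, M_B = 709.8 kip·ft

Resultant of the distributed load: 8.12 × 9.2 = 74.704 kip at 7.2 ft from B.
ΣF_x = 0: B_x = 0.
ΣF_y = 0: B_y − 8.12·9.2 − 10 = 0 → B_y = 84.70 kip.
ΣM about B: M_B − (8.12·9.2)·7.2 − 119.9 − 10·5.2 = 0 → M_B = 709.8 kip·ft.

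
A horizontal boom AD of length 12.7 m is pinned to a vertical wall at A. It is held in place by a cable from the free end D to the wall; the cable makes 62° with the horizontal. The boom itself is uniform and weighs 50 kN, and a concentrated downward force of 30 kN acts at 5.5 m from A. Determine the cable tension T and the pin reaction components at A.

ΣM about A: T·sin62°·12.7 − 50·6.35 − 30·5.5 = 0 → T = 482.5/(12.7·0.882948) = 43.0287 ≈ 43.03 kN.
ΣF_x = 0: A_x − T·cos62° = 0 → A_x = 43.0287 × 0.469472 = 20.20 kN.
ΣF_y = 0: A_y + T·sin62° − 50 − 30 = 0 → A_y = 80 − 43.0287 × 0.882948 = 42.01 kN.

T = 43.03 kN, A_x = 20.20 kN, A_y = 42.01 kN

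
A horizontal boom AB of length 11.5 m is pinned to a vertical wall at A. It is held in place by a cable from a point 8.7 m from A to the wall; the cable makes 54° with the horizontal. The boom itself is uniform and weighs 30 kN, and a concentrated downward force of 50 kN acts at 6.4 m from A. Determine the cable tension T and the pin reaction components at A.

ΣM about A: T·sin54°·8.7 − 30·5.75 − 50·6.4 = 0 → T = 492.5/(8.7·0.809017) = 69.9728 ≈ 69.97 kN.
ΣF_x = 0: A_x − T·cos54° = 0 → A_x = 69.9728 × 0.587785 = 41.13 kN.
ΣF_y = 0: A_y + T·sin54° − 30 − 50 = 0 → A_y = 80 − 69.9728 × 0.809017 = 23.39 kN.

T = 69.97 kN, A_x = 41.13 kN, A_y = 23.39 kN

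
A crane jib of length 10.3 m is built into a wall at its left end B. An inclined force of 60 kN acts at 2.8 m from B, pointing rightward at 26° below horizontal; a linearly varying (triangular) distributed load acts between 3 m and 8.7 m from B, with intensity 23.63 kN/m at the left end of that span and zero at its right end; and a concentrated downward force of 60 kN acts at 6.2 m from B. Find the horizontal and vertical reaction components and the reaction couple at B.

Resultant of the triangular load: ½ × 23.63 × 5.7 = 67.3455 kN, acting at 4.9 m from B (one-third of the span from the peak).
ΣF_x = 0: B_x + 60·cos26° = 0 → B_x = -53.93 kN.
ΣF_y = 0: B_y − 60·sin26° − ½·23.63·5.7 − 60 = 0 → B_y = 153.6 kN.
ΣM about B: M_B − 60·sin26°·2.8 − (½·23.63·5.7)·4.9 − 60·6.2 = 0 → M_B = 775.6 kN·m.

B_x = -53.93 kN, B_y = 153.6 kN, M_B = 775.6 kN·m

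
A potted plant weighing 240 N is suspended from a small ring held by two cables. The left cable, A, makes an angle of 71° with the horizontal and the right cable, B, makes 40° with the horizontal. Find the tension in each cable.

T_A = 196.9 N, T_B = 83.70 N

ΣF_x = 0: −T_A·cos71° + T_B·cos40° = 0 → T_B = 0.424999·T_A.
ΣF_y = 0: T_A·sin71° + T_B·sin40° = 240.
Substitute: T_A·(0.945519 + 0.424999·0.642788) = 240 → T_A = 196.931 ≈ 196.9 N.
Then T_B = 0.424999 × 196.931 = 83.70 N.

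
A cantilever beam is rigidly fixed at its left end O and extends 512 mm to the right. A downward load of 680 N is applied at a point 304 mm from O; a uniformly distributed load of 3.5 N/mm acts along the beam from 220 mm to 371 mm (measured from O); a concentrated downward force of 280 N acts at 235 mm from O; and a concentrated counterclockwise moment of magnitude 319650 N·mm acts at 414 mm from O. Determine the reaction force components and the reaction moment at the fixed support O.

O_x = 0, O_y = 1488 N, M_O = 109000 N·mm

Resultant of the distributed load: 3.5 × 151 = 528.5 N at 295.5 mm from O.
ΣF_x = 0: O_x = 0.
ΣF_y = 0: O_y − 680 − 3.5·151 − 280 = 0 → O_y = 1488 N.
ΣM about O: M_O − 680·304 − (3.5·151)·295.5 − 280·235 + 319650 = 0 → M_O = 109000 N·mm.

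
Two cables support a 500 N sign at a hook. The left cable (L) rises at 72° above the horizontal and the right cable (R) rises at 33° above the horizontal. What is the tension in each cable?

T_L = 434.1 N, T_R = 160.0 N

ΣF_x = 0: −T_L·cos72° + T_R·cos33° = 0 → T_R = 0.368461·T_L.
ΣF_y = 0: T_L·sin72° + T_R·sin33° = 500.
Substitute: T_L·(0.951057 + 0.368461·0.544639) = 500 → T_L = 434.128 ≈ 434.1 N.
Then T_R = 0.368461 × 434.128 = 160.0 N.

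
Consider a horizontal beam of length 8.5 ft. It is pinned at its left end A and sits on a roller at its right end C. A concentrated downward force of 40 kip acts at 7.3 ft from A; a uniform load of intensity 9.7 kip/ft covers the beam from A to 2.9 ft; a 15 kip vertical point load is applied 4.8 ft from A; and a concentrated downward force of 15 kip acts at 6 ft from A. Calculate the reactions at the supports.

Resultant of the distributed load: 9.7 × 2.9 = 28.13 kip at 1.45 ft from A.
ΣM about A: C_y·8.5 − 40·7.3 − (9.7·2.9)·1.45 − 15·4.8 − 15·6 = 0 → C_y = 494.7885/8.5 = 58.2104 ≈ 58.21 kip.
ΣF_y = 0: A_y + 58.2104 − 40 − 9.7·2.9 − 15 − 15 = 0 → A_y = 39.92 kip.
ΣF_x = 0: no horizontal applied forces, so A_x = 0.

A_x = 0, A_y = 39.92 kip, C_y = 58.21 kip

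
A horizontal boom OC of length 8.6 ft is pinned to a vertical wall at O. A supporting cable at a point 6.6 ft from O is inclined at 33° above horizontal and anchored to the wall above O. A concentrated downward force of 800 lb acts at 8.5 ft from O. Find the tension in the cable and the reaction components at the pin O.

T = 1892 lb, O_x = 1587 lb, O_y = -230.3 lb

ΣM about O: T·sin33°·6.6 − 800·8.5 = 0 → T = 6800/(6.6·0.544639) = 1891.72 ≈ 1892 lb.
ΣF_x = 0: O_x − T·cos33° = 0 → O_x = 1891.72 × 0.838671 = 1587 lb.
ΣF_y = 0: O_y + T·sin33° − 800 = 0 → O_y = 800 − 1891.72 × 0.544639 = -230.3 lb.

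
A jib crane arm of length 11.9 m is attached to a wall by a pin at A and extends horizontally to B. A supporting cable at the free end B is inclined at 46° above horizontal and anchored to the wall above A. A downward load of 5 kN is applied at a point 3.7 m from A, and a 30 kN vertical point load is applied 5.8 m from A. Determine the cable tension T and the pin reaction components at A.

ΣM about A: T·sin46°·11.9 − 5·3.7 − 30·5.8 = 0 → T = 192.5/(11.9·0.71934) = 22.4879 ≈ 22.49 kN.
ΣF_x = 0: A_x − T·cos46° = 0 → A_x = 22.4879 × 0.694658 = 15.62 kN.
ΣF_y = 0: A_y + T·sin46° − 5 − 30 = 0 → A_y = 35 − 22.4879 × 0.71934 = 18.82 kN.

T = 22.49 kN, A_x = 15.62 kN, A_y = 18.82 kN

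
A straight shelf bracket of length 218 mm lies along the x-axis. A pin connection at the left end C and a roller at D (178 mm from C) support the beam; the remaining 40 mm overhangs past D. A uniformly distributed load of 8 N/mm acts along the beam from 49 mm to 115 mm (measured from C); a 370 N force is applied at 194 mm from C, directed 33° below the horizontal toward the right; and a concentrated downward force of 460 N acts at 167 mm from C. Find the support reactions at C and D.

C_x = -310.3 N, C_y = 295.1 N, D_y = 894.4 N

Resultant of the distributed load: 8 × 66 = 528 N at 82 mm from C.
Taking moments about C: D_y·178 − (8·66)·82 − 370·sin33°·194 − 460·167 = 0 → D_y = 159210/178 = 894.438 ≈ 894.4 N.
ΣF_y = 0: C_y + 894.438 − 8·66 − 370·sin33° − 460 = 0 → C_y = 295.1 N.
ΣF_x = 0: C_x + 370·cos33° = 0 → C_x = -310.3 N.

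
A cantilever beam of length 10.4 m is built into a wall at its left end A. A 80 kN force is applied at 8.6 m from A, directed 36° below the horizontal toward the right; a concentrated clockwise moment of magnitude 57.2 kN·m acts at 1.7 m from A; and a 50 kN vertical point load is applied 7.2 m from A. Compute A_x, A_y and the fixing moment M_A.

ΣF_x = 0: A_x + 80·cos36° = 0 → A_x = -64.72 kN.
ΣF_y = 0: A_y − 80·sin36° − 50 = 0 → A_y = 97.02 kN.
ΣM about A: M_A − 80·sin36°·8.6 − 57.2 − 50·7.2 = 0 → M_A = 821.6 kN·m.

A_x = -64.72 kN, A_y = 97.02 kN, M_A = 821.6 kN·m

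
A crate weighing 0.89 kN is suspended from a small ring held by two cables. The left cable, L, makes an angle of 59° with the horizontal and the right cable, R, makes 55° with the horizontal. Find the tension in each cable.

T_L = 0.5588 kN, T_R = 0.5018 kN

ΣF_x = 0: −T_L·cos59° + T_R·cos55° = 0 → T_R = 0.897941·T_L.
ΣF_y = 0: T_L·sin59° + T_R·sin55° = 0.89.
Substitute: T_L·(0.857167 + 0.897941·0.819152) = 0.89 → T_L = 0.558794 ≈ 0.5588 kN.
Then T_R = 0.897941 × 0.558794 = 0.5018 kN.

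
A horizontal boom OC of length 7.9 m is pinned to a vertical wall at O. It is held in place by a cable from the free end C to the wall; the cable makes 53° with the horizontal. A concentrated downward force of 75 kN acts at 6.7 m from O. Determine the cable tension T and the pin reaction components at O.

T = 79.65 kN, O_x = 47.93 kN, O_y = 11.39 kN

ΣM about O: T·sin53°·7.9 − 75·6.7 = 0 → T = 502.5/(7.9·0.798636) = 79.6453 ≈ 79.65 kN.
ΣF_x = 0: O_x − T·cos53° = 0 → O_x = 79.6453 × 0.601815 = 47.93 kN.
ΣF_y = 0: O_y + T·sin53° − 75 = 0 → O_y = 75 − 79.6453 × 0.798636 = 11.39 kN.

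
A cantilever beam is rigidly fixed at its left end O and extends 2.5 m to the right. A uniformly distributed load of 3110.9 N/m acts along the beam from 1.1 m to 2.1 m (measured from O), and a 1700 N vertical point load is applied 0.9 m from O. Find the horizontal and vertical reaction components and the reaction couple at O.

O_x = 0, O_y = 4811 N, M_O = 6507 N·m

Resultant of the distributed load: 3110.9 × 1 = 3110.9 N at 1.6 m from O.
ΣF_x = 0: O_x = 0.
ΣF_y = 0: O_y − 3110.9·1 − 1700 = 0 → O_y = 4811 N.
ΣM about O: M_O − (3110.9·1)·1.6 − 1700·0.9 = 0 → M_O = 6507 N·m.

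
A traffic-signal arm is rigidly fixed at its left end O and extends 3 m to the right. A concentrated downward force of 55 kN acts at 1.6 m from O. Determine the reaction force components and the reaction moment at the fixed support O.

ΣF_x = 0: O_x = 0.
ΣF_y = 0: O_y − 55 = 0 → O_y = 55.00 kN.
ΣM about O: M_O − 55·1.6 = 0 → M_O = 88.00 kN·m.

O_x = 0, O_y = 55.00 kN, M_O = 88.00 kN·m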